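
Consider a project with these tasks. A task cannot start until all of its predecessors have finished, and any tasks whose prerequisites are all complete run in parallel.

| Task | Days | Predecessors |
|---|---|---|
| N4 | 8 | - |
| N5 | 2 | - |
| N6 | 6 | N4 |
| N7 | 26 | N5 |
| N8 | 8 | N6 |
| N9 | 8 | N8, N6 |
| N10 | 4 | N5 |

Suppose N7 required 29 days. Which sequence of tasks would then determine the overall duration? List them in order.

N5, N7

As given, the longest chain is N4→N6→N8→N9 = 8+6+8+8 = 30, so the finish is 30 days.
N7 is off the critical path — its longest chain is 28 days, giving 2 of slack.
New critical path: N5→N7 = 2+29 = 31 ⇒ 31 days.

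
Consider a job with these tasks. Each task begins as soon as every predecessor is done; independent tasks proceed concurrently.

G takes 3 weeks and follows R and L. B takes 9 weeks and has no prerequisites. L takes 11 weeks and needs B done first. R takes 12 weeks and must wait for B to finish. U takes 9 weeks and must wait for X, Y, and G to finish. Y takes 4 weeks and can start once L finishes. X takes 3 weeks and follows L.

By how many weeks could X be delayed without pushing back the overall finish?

The longest chain is B→R→G→U = 9+12+3+9 = 33; overall finish 33 weeks.
Longest path through X: 32 weeks (earliest finish 23, latest finish 24).
Slack of X = 21 − 20 = 1 week.

1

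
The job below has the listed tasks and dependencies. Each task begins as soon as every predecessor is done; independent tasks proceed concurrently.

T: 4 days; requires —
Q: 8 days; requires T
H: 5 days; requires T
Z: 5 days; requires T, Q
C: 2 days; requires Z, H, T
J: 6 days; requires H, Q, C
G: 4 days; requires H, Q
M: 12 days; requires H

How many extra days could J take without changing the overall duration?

Critical path: T→Q→Z→C→J = 4+8+5+2+6 = 25, so the finish is 25 days.
The longest chain containing J totals 25 days.
Slack of J = 19 − 19 = 0 days.

0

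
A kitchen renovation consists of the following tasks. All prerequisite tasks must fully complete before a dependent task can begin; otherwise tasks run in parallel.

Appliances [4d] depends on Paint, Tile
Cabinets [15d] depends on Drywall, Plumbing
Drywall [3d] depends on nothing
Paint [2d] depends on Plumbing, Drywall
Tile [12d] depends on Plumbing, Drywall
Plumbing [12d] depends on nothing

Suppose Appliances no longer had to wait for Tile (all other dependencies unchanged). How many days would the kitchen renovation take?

27

Before: longest chain Plumbing→Tile→Appliances = 12+12+4 = 28, finish 28.
Without Tile→Appliances, Appliances's earliest start moves from 24 to 14.
After: Plumbing→Cabinets = 12+15 = 27 → 27 days.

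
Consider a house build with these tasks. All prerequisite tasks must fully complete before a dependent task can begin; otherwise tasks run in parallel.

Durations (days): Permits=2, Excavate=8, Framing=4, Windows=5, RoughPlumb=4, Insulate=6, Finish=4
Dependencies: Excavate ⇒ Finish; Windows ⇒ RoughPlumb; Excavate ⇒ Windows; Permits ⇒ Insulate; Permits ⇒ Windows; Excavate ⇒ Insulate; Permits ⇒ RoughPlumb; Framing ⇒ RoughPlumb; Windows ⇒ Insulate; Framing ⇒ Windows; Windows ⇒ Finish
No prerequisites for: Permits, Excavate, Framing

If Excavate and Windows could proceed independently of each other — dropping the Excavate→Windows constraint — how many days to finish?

15

With the dependency in place, Excavate→Windows→Insulate = 8+5+6 = 19 sets the finish at 19 days.
Without Excavate→Windows, Windows's earliest start moves from 8 to 4.
New critical path: Framing→Windows→Insulate = 4+5+6 = 15 ⇒ 15 days.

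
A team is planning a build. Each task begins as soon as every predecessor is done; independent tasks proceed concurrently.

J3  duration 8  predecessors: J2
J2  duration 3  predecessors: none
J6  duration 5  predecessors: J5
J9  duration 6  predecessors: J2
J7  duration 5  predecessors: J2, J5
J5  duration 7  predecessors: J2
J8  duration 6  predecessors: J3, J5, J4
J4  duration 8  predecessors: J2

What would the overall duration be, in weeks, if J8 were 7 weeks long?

18

Critical path before the change: J2→J3→J8 = 3+8+6 = 17 giving 17 weeks.
J8 is on the critical path; changing it to 7 makes that path 18 weeks.
That remains the longest chain; total 18 weeks.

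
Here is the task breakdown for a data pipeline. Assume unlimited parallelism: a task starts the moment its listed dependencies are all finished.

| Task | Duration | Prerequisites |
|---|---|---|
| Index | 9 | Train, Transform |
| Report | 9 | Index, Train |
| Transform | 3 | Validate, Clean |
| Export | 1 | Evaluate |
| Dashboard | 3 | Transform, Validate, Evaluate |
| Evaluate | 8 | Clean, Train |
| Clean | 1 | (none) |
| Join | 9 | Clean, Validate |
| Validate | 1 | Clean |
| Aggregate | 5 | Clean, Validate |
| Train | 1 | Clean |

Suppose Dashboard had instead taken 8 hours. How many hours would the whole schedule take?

Baseline: Clean→Validate→Transform→Index→Report = 1+1+3+9+9 = 23 → 23 hours.
Dashboard has 10 hours of float (longest path through it is 13).
That remains the longest chain; total 23 hours.

23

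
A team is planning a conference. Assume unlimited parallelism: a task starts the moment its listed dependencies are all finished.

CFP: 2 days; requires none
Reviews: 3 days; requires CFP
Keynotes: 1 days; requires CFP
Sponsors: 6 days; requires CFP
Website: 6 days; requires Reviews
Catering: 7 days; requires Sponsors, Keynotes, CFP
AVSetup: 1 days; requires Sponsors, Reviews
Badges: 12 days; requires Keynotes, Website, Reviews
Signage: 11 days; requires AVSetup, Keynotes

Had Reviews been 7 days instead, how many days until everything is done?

27

As given, the longest chain is CFP→Reviews→Website→Badges = 2+3+6+12 = 23, so the finish is 23 days.
Reviews is on the critical path; changing it to 7 makes that path 27 days.
No other chain overtakes it, so the finish is 27 days.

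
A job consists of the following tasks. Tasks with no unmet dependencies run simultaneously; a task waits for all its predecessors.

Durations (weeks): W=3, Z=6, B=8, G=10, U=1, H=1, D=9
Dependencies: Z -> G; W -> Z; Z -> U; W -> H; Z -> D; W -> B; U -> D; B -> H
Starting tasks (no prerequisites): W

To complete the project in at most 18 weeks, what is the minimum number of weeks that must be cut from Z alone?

Current finish: 19 weeks; target: 18.
Z is on every critical path, so each week cut from Z cuts the finish by one (this holds down to a finish of 14).
Need 19 − 18 = 1 week off Z → Z becomes 5 weeks, finish becomes 18.

1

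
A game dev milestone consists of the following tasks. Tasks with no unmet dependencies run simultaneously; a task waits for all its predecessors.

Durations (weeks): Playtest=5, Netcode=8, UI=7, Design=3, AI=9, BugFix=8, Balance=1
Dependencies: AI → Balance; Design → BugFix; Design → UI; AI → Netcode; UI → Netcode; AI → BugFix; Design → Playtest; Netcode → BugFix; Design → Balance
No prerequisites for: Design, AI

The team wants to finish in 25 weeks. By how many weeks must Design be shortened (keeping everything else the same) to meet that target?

Current finish: 26 weeks; target: 25.
Design is on every critical path, so each week cut from Design cuts the finish by one (this holds down to a finish of 25).
Need 26 − 25 = 1 week off Design → Design becomes 2 weeks, finish becomes 25.

1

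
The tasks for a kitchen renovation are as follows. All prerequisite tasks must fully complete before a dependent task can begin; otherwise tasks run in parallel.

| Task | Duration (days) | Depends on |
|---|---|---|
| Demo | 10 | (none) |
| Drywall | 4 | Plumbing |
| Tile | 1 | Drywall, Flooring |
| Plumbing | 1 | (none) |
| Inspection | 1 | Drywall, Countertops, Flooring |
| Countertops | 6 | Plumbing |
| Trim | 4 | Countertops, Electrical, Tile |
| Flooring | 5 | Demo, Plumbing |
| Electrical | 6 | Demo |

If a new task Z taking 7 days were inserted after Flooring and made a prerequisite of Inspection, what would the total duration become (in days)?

23

Originally the kitchen renovation takes 20 days.
With Z inserted, Inspection now waits for max(Drywall, Countertops, Flooring, Z).
New critical path: Demo→Flooring→Z→Inspection = 10+5+7+1 = 23 ⇒ 23 days.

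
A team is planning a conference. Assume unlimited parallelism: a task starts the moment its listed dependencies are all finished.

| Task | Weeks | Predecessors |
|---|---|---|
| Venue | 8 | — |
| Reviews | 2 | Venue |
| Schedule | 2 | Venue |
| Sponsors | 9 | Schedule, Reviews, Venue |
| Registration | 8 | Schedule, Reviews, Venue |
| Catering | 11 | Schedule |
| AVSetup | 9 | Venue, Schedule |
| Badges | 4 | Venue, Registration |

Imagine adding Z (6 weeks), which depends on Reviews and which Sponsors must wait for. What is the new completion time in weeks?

Originally the job takes 22 weeks.
With Z inserted, Sponsors now waits for max(Schedule, Reviews, Venue, Z).
New critical path: Venue→Reviews→Z→Sponsors = 8+2+6+9 = 25 ⇒ 25 weeks.

25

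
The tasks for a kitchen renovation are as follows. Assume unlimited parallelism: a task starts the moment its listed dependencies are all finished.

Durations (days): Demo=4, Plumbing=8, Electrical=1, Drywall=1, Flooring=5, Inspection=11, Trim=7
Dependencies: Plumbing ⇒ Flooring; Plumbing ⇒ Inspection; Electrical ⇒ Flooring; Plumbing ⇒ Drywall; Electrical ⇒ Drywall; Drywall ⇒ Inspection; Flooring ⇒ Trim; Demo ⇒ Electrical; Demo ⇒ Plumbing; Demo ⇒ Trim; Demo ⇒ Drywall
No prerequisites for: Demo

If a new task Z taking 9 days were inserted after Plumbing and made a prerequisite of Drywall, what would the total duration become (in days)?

33

Originally the kitchen renovation takes 24 days.
With Z inserted, Drywall now waits for max(Plumbing, Electrical, Demo, Z).
New critical path: Demo→Plumbing→Z→Drywall→Inspection = 4+8+9+1+11 = 33 ⇒ 33 days.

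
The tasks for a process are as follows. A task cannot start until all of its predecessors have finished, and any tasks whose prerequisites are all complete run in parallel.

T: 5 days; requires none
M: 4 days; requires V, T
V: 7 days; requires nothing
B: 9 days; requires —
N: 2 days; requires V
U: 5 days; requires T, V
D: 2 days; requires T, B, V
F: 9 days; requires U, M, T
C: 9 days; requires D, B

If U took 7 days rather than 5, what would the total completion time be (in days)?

23

Baseline: V→U→F = 7+5+9 = 21 → 21 days.
Since U is critical, the +2 change carries straight to that chain (now 23 days).
The critical path is still V→U→F; finish is now 23 days.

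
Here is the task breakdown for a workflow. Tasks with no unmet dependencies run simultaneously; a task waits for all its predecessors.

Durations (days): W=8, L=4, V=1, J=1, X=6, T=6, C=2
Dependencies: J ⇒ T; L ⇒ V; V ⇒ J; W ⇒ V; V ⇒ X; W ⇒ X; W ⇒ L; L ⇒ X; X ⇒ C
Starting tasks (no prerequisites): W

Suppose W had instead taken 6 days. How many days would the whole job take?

19

Critical path before the change: W→L→V→X→C = 8+4+1+6+2 = 21 giving 21 days.
W is on the critical path; changing it to 6 makes that path 19 days.
No other chain overtakes it, so the finish is 19 days.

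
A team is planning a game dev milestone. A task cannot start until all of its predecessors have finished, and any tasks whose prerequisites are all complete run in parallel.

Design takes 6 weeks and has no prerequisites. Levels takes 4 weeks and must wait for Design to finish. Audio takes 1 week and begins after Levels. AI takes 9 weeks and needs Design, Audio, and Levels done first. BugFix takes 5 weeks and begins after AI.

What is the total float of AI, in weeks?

0

The longest chain is Design→Levels→Audio→AI→BugFix = 6+4+1+9+5 = 25; overall finish 25 weeks.
The longest chain containing AI totals 25 weeks.
So AI can slip 20 − 20 = 0 weeks.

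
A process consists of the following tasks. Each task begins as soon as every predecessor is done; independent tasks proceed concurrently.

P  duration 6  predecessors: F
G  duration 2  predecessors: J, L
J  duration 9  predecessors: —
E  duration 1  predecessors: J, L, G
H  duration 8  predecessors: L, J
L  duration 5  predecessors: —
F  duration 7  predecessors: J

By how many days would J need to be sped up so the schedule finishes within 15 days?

Current finish: 22 days; target: 15.
J is on every critical path, so each day cut from J cuts the finish by one (this holds down to a finish of 14).
Need 22 − 15 = 7 days off J → J becomes 2 days, finish becomes 15.

7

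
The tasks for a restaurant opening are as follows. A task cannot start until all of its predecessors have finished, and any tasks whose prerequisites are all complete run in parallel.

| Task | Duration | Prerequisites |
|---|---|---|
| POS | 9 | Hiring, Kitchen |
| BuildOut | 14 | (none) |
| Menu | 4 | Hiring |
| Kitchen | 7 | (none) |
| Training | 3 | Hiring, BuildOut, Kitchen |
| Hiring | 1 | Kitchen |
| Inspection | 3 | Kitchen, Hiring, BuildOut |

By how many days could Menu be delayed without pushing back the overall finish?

The longest chain is BuildOut→Training = 14+3 = 17; overall finish 17 days.
Menu finishes as early as 12 and must finish by 17.
Float = 17 − 12 = 5.

5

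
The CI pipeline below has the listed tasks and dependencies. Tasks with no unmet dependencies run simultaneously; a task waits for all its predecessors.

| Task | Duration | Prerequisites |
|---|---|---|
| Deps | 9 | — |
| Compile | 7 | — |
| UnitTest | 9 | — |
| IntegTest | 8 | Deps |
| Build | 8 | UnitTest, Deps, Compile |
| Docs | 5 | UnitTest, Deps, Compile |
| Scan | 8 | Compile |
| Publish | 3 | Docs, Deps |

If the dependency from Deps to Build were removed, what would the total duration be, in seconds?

17

With the dependency in place, Deps→IntegTest = 9+8 = 17 sets the finish at 17 seconds.
Dropping Deps→Build doesn't change Build's earliest start (9); another predecessor still binds.
After: Deps→IntegTest = 9+8 = 17 → 17 seconds.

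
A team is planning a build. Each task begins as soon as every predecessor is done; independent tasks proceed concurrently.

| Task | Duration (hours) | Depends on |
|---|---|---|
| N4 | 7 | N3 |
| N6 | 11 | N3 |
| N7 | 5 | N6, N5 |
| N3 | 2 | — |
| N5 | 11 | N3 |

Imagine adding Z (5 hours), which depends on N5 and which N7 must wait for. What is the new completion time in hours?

23

Originally the build takes 18 hours.
With Z inserted, N7 now waits for max(N6, N5, Z).
New critical path: N3→N5→Z→N7 = 2+11+5+5 = 23 ⇒ 23 hours.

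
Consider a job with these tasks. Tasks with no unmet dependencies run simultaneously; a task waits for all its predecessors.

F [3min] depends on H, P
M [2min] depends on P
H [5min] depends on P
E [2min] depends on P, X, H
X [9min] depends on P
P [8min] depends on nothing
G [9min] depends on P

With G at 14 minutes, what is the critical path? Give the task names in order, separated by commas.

The binding path is P→X→E = 8+9+2 = 19; finish at 19 minutes.
G is off the critical path — its longest chain is 17 minutes, giving 2 of slack.
New critical path: P→G = 8+14 = 22 ⇒ 22 minutes.

P, G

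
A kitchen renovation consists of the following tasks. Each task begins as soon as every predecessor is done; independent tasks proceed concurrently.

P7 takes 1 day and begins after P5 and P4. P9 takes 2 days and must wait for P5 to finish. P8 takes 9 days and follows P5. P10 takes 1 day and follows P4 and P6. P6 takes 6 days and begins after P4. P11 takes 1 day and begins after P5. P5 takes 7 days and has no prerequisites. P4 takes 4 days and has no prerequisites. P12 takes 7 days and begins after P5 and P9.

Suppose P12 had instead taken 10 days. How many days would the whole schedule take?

19

As given, the longest chain is P5→P9→P12 = 7+2+7 = 16, so the finish is 16 days.
Since P12 is critical, the +3 change carries straight to that chain (now 19 days).
The critical path is still P5→P9→P12; finish is now 19 days.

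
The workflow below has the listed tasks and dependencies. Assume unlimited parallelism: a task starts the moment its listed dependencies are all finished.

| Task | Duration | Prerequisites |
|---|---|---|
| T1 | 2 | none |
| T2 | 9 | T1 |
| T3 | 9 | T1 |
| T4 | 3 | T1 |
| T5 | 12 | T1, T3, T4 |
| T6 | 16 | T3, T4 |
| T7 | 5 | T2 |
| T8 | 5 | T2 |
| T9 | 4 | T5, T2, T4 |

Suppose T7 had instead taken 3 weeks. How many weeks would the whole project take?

27

Critical path before the change: T1→T3→T5→T9 = 2+9+12+4 = 27 giving 27 weeks.
T7 is off the critical path — its longest chain is 16 weeks, giving 11 of slack.
No other chain overtakes it, so the finish is 27 weeks.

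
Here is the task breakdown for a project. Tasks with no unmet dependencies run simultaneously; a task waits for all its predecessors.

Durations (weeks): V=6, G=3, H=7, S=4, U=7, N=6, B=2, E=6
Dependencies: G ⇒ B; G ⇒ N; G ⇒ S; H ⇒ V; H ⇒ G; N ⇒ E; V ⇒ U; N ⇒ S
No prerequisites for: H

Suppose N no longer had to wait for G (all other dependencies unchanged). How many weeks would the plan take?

20

Original critical path: H→G→N→E = 7+3+6+6 = 22 ⇒ 22 weeks.
Without G→N, N's earliest start moves from 10 to 0.
The longest chain is now H→V→U = 7+6+7 = 20, so the plan takes 20 weeks.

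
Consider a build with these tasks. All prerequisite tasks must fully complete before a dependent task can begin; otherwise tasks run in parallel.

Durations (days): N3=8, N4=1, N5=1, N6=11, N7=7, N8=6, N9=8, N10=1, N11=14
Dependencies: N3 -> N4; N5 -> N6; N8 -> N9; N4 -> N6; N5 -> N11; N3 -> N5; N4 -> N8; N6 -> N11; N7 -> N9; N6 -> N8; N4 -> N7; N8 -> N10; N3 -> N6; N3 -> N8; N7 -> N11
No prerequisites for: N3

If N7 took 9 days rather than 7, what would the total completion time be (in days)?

34

Baseline: N3→N4→N6→N8→N9 = 8+1+11+6+8 = 34 → 34 days.
N7 has 4 days of float (longest path through it is 30).
No other chain overtakes it, so the finish is 34 days.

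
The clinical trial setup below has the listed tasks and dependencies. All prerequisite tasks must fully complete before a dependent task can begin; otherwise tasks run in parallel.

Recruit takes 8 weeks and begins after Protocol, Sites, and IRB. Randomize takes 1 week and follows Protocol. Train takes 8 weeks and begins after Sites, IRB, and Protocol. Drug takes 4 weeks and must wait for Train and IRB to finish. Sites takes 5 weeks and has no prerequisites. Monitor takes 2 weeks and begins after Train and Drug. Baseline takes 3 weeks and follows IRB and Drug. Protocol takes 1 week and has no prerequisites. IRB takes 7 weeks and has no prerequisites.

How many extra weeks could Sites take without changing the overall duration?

2

The longest chain is IRB→Train→Drug→Baseline = 7+8+4+3 = 22; overall finish 22 weeks.
Longest path through Sites: 20 weeks (earliest finish 5, latest finish 7).
Float = 22 − 20 = 2.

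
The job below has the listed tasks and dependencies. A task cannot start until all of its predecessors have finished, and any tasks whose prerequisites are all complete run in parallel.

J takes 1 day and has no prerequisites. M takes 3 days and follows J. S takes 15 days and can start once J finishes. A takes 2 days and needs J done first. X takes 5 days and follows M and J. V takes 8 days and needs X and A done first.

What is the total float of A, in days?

6

The longest chain is J→M→X→V = 1+3+5+8 = 17; overall finish 17 days.
A finishes as early as 3 and must finish by 9.
So A can slip 9 − 3 = 6 days.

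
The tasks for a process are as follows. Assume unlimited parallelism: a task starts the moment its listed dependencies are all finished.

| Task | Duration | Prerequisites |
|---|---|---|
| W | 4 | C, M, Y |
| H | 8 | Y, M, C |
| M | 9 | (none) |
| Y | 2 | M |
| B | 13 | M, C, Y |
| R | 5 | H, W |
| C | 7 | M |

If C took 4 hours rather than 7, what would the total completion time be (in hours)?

26

Baseline: M→C→H→R = 9+7+8+5 = 29 → 29 hours.
Since C is critical, the -3 change carries straight to that chain (now 26 hours).
The critical path is still M→C→H→R; finish is now 26 hours.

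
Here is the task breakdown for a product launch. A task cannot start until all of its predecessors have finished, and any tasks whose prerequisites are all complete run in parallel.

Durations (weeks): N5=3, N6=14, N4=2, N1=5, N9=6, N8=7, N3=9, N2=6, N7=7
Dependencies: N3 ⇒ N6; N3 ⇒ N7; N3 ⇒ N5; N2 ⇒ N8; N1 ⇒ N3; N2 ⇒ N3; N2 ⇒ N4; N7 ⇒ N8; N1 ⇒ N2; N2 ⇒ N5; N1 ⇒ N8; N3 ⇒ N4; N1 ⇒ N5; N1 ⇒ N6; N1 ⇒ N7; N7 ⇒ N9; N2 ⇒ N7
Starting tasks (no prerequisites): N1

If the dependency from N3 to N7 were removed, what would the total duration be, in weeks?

With the dependency in place, N1→N2→N3→N6 = 5+6+9+14 = 34 sets the finish at 34 weeks.
Without N3→N7, N7's earliest start moves from 20 to 11.
New critical path: N1→N2→N3→N6 = 5+6+9+14 = 34 ⇒ 34 weeks.

34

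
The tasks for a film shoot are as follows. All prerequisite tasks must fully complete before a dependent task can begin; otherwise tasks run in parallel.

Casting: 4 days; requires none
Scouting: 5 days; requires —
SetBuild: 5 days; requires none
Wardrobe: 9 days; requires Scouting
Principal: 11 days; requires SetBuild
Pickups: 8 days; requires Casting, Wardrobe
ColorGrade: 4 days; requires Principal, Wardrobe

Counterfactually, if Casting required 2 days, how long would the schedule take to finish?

Critical path before the change: Scouting→Wardrobe→Pickups = 5+9+8 = 22 giving 22 days.
Casting has 10 days of float (longest path through it is 12).
The critical path is still Scouting→Wardrobe→Pickups; finish is now 22 days.

22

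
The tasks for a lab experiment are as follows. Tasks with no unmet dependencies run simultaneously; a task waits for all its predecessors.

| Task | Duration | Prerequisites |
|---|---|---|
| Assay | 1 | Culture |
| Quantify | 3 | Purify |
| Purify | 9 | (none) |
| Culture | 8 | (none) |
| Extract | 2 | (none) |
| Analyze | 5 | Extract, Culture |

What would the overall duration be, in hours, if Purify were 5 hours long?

13

Critical path before the change: Culture→Analyze = 8+5 = 13 giving 13 hours.
The longest path through Purify is only 12 hours, so Purify has float 1.
That remains the longest chain; total 13 hours.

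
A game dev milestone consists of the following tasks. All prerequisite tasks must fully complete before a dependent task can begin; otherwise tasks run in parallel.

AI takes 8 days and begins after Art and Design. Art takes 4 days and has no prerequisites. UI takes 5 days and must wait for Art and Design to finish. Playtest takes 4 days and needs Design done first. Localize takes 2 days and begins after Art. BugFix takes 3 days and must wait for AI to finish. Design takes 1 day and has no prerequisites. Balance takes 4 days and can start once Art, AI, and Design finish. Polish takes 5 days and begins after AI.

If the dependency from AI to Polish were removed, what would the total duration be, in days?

With the dependency in place, Art→AI→Polish = 4+8+5 = 17 sets the finish at 17 days.
Without AI→Polish, Polish's earliest start moves from 12 to 0.
New critical path: Art→AI→Balance = 4+8+4 = 16 ⇒ 16 days.

16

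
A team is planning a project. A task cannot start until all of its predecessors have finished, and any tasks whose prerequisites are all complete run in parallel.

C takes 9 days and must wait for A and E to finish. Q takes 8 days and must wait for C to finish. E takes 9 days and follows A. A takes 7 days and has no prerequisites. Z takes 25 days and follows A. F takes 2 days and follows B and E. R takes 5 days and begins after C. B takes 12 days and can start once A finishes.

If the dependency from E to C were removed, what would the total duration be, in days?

32

With the dependency in place, A→E→C→Q = 7+9+9+8 = 33 sets the finish at 33 days.
Without E→C, C's earliest start moves from 16 to 7.
New critical path: A→Z = 7+25 = 32 ⇒ 32 days.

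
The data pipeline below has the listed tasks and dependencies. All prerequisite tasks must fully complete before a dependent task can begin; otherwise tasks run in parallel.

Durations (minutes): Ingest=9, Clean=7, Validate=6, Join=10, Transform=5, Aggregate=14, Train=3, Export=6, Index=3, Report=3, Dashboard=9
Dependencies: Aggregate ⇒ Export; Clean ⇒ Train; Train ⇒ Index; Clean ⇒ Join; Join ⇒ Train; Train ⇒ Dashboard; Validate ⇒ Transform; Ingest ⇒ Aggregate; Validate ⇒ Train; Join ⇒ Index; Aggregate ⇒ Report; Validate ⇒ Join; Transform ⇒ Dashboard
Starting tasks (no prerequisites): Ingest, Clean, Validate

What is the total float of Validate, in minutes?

Critical path: Ingest→Aggregate→Export = 9+14+6 = 29, so the finish is 29 minutes.
The longest chain containing Validate totals 28 minutes.
So Validate can slip 7 − 6 = 1 minute.

1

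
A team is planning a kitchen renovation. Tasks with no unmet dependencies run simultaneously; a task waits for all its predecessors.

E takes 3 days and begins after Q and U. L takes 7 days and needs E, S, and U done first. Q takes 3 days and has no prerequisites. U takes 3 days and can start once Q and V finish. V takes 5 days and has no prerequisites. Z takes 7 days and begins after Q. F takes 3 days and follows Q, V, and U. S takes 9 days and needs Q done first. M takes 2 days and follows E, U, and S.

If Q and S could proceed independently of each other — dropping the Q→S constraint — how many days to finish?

18

Original critical path: Q→S→L = 3+9+7 = 19 ⇒ 19 days.
Without Q→S, S's earliest start moves from 3 to 0.
After: V→U→E→L = 5+3+3+7 = 18 → 18 days.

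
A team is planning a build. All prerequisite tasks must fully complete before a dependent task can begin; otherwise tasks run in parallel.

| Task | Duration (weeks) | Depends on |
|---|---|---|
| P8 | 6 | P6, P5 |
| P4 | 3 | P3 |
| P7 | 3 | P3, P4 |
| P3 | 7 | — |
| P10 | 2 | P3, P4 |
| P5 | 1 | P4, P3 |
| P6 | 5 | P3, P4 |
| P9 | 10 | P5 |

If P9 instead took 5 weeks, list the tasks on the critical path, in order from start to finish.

Critical path before the change: P3→P4→P5→P9 = 7+3+1+10 = 21 giving 21 weeks.
P9 is on the critical path; changing it to 5 makes that path 16 weeks.
Now P3→P4→P6→P8 = 7+3+5+6 = 21 is longest, so the finish becomes 21 weeks.

P3, P4, P6, P8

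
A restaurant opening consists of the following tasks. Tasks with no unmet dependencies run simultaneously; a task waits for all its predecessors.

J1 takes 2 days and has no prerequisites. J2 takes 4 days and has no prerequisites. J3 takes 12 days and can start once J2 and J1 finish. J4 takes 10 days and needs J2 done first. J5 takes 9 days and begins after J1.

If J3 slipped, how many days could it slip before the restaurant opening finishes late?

0

Critical path: J2→J3 = 4+12 = 16, so the finish is 16 days.
Longest path through J3: 16 days (earliest finish 16, latest finish 16).
So J3 can slip 16 − 16 = 0 days.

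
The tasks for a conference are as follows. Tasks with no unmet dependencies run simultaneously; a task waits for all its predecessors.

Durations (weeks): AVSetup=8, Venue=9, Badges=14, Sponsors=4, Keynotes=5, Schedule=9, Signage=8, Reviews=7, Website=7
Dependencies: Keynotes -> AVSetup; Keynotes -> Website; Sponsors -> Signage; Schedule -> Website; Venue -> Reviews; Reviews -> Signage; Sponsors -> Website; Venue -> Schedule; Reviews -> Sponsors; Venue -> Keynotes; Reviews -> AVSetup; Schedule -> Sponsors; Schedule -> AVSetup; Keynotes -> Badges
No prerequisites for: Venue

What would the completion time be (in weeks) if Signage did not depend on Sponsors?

Before: longest chain Venue→Schedule→Sponsors→Signage = 9+9+4+8 = 30, finish 30.
Without Sponsors→Signage, Signage's earliest start moves from 22 to 16.
The longest chain is now Venue→Schedule→Sponsors→Website = 9+9+4+7 = 29, so the plan takes 29 weeks.

29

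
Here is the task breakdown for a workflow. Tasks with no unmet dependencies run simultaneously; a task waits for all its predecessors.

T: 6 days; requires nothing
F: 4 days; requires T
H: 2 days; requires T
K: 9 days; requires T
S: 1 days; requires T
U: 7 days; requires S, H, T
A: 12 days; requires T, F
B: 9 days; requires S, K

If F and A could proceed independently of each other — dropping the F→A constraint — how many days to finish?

24

Before: longest chain T→K→B = 6+9+9 = 24, finish 24.
Without F→A, A's earliest start moves from 10 to 6.
New critical path: T→K→B = 6+9+9 = 24 ⇒ 24 days.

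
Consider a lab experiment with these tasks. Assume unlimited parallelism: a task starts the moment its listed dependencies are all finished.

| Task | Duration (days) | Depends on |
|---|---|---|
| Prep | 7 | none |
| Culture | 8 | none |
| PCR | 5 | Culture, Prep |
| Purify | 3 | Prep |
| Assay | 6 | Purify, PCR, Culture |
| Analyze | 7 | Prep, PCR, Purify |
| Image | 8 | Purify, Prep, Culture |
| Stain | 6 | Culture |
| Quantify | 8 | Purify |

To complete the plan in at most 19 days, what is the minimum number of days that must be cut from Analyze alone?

Current finish: 20 days; target: 19.
Analyze is on every critical path, so each day cut from Analyze cuts the finish by one (this holds down to a finish of 19).
Need 20 − 19 = 1 day off Analyze → Analyze becomes 6 days, finish becomes 19.

1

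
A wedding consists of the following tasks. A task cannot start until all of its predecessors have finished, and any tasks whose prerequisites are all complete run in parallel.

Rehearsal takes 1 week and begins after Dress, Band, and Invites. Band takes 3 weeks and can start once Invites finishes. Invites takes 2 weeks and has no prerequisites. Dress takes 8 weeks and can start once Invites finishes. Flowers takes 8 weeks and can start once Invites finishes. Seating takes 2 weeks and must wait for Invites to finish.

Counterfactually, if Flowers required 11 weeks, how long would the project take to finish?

As given, the longest chain is Invites→Dress→Rehearsal = 2+8+1 = 11, so the finish is 11 weeks.
The longest path through Flowers is only 10 weeks, so Flowers has float 1.
Now Invites→Flowers = 2+11 = 13 is longest, so the finish becomes 13 weeks.

13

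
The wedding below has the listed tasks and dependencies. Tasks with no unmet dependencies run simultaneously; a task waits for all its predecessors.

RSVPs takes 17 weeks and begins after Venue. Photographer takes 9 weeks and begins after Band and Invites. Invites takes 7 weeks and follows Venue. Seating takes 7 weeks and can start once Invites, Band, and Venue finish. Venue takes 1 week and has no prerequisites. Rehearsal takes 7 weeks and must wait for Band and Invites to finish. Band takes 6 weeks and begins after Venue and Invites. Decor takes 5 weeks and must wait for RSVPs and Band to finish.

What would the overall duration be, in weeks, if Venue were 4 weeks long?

Actual critical path: Venue→Invites→Band→Photographer = 1+7+6+9 = 23 ⇒ 23 weeks.
Since Venue is critical, the +3 change carries straight to that chain (now 26 weeks).
No other chain overtakes it, so the finish is 26 weeks.

26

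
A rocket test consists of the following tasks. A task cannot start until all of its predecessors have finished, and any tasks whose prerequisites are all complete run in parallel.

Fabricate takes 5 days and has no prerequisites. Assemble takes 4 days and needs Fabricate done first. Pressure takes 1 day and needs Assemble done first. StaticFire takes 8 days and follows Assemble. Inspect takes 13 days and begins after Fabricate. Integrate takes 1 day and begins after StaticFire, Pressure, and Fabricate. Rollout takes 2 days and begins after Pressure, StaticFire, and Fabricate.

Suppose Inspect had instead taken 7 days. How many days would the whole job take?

Actual critical path: Fabricate→Assemble→StaticFire→Rollout = 5+4+8+2 = 19 ⇒ 19 days.
Inspect has 1 day of float (longest path through it is 18).
That remains the longest chain; total 19 days.

19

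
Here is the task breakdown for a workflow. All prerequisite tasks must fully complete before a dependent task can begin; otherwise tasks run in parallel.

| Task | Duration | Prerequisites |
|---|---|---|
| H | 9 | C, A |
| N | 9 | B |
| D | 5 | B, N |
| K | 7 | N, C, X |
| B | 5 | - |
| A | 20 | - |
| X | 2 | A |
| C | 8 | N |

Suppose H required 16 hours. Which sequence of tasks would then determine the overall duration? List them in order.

The binding path is B→N→C→H = 5+9+8+9 = 31; finish at 31 hours.
Since H is critical, the +7 change carries straight to that chain (now 38 hours).
That remains the longest chain; total 38 hours.

B, N, C, H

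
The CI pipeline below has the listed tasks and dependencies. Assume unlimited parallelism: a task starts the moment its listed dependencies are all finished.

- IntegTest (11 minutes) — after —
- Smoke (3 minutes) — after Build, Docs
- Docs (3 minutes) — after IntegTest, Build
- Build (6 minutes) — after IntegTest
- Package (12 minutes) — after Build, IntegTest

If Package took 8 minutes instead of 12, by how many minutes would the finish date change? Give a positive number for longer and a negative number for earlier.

Critical path before the change: IntegTest→Build→Package = 11+6+12 = 29 giving 29 minutes.
Since Package is critical, the -4 change carries straight to that chain (now 25 minutes).
That remains the longest chain; total 25 minutes.
Change in finish: 25 − 29 = -4 minutes.

-4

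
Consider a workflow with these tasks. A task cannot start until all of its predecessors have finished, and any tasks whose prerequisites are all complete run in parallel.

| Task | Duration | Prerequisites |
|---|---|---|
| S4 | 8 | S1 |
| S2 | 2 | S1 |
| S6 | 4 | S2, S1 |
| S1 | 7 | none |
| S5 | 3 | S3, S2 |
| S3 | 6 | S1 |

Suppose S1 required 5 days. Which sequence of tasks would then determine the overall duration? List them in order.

Critical path before the change: S1→S3→S5 = 7+6+3 = 16 giving 16 days.
Since S1 is critical, the -2 change carries straight to that chain (now 14 days).
That remains the longest chain; total 14 days.

S1, S3, S5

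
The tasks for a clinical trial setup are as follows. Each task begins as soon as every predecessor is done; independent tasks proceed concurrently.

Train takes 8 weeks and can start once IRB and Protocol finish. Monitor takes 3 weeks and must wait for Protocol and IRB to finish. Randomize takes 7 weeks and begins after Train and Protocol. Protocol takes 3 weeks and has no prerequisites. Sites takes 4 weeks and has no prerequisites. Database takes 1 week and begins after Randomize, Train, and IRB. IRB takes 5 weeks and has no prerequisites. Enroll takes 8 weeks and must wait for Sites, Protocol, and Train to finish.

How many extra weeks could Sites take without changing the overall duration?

9

Critical path: IRB→Train→Randomize→Database = 5+8+7+1 = 21, so the finish is 21 weeks.
Sites finishes as early as 4 and must finish by 13.
Slack of Sites = 9 − 0 = 9 weeks.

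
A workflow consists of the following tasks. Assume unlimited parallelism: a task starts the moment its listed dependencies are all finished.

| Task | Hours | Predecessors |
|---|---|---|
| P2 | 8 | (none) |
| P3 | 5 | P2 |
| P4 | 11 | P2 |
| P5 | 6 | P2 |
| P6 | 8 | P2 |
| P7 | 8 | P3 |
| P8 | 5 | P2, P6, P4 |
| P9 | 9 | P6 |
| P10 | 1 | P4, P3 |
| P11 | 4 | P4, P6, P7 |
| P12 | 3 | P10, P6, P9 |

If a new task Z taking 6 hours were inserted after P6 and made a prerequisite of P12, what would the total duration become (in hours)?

Originally the schedule takes 28 hours.
With Z inserted, P12 now waits for max(P10, P6, P9, Z).
New critical path: P2→P6→P9→P12 = 8+8+9+3 = 28 ⇒ 28 hours.

28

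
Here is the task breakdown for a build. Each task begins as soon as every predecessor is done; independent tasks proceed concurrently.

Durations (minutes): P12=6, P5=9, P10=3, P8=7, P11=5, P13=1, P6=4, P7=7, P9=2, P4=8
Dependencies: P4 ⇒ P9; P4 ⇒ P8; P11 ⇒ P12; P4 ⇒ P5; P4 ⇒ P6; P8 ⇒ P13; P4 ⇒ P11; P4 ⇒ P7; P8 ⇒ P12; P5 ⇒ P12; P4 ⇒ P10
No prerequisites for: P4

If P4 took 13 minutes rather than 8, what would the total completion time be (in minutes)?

As given, the longest chain is P4→P5→P12 = 8+9+6 = 23, so the finish is 23 minutes.
P4 lies on that path, so at 13 minutes the path becomes 28 minutes.
The critical path is still P4→P5→P12; finish is now 28 minutes.

28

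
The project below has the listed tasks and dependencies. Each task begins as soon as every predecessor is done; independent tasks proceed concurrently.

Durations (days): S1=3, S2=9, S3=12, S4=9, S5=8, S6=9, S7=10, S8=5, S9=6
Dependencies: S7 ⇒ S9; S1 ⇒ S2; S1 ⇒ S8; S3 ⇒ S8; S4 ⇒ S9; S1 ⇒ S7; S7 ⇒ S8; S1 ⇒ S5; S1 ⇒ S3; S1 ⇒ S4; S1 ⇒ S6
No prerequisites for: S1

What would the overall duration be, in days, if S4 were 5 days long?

20

Critical path before the change: S1→S3→S8 = 3+12+5 = 20 giving 20 days.
S4 has 2 days of float (longest path through it is 18).
No other chain overtakes it, so the finish is 20 days.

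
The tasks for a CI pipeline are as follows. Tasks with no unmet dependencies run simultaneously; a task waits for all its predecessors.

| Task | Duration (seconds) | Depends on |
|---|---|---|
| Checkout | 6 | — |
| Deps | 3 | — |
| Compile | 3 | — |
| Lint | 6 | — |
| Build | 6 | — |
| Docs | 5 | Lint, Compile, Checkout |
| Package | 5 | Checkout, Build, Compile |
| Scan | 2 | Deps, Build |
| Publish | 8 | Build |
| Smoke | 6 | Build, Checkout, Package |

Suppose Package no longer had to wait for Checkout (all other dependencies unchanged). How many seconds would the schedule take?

17

With the dependency in place, Checkout→Package→Smoke = 6+5+6 = 17 sets the finish at 17 seconds.
Dropping Checkout→Package doesn't change Package's earliest start (6); another predecessor still binds.
The longest chain is now Build→Package→Smoke = 6+5+6 = 17, so the schedule takes 17 seconds.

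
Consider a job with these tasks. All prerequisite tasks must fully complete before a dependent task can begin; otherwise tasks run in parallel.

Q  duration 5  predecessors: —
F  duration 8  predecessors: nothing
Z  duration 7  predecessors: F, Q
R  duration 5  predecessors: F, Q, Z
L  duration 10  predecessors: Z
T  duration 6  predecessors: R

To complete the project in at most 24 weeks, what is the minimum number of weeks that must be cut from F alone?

2

Current finish: 26 weeks; target: 24.
F is on every critical path, so each week cut from F cuts the finish by one (this holds down to a finish of 23).
Need 26 − 24 = 2 weeks off F → F becomes 6 weeks, finish becomes 24.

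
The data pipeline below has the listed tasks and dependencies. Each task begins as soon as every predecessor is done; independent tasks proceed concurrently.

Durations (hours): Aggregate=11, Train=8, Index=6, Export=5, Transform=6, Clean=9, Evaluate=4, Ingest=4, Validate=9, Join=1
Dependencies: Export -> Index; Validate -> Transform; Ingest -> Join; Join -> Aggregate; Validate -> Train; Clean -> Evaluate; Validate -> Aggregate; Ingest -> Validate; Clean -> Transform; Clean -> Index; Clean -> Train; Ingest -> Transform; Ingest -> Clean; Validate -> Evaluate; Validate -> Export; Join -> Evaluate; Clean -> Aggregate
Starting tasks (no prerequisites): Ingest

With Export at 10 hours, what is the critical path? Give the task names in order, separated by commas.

Ingest, Validate, Export, Index

As given, the longest chain is Ingest→Validate→Export→Index = 4+9+5+6 = 24, so the finish is 24 hours.
Since Export is critical, the +5 change carries straight to that chain (now 29 hours).
The critical path is still Ingest→Validate→Export→Index; finish is now 29 hours.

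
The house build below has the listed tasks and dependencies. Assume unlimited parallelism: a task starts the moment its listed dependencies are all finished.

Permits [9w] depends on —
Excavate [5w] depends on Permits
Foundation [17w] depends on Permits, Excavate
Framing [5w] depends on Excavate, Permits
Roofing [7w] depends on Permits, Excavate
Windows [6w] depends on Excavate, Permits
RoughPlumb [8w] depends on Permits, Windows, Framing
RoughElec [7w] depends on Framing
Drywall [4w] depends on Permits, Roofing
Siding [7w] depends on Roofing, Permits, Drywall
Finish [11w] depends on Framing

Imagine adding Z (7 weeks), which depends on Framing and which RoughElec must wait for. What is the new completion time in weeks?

33

Originally the project takes 32 weeks.
With Z inserted, RoughElec now waits for max(Framing, Z).
New critical path: Permits→Excavate→Framing→Z→RoughElec = 9+5+5+7+7 = 33 ⇒ 33 weeks.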